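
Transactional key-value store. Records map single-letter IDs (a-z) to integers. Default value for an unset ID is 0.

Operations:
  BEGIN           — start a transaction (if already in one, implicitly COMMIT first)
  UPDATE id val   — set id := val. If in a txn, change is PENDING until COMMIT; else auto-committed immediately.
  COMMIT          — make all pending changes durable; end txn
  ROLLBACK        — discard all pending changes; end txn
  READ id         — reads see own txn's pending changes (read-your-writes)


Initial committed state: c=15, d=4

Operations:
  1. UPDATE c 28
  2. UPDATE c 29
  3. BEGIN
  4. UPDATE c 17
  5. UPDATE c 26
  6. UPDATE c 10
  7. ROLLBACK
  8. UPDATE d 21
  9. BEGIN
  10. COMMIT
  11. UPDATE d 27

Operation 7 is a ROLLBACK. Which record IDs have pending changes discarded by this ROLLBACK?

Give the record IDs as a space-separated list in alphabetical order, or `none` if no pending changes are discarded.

Initial committed: {c=15, d=4}
Op 1: UPDATE c=28 (auto-commit; committed c=28)
Op 2: UPDATE c=29 (auto-commit; committed c=29)
Op 3: BEGIN: in_txn=True, pending={}
Op 4: UPDATE c=17 (pending; pending now {c=17})
Op 5: UPDATE c=26 (pending; pending now {c=26})
Op 6: UPDATE c=10 (pending; pending now {c=10})
Op 7: ROLLBACK: discarded pending ['c']; in_txn=False
Op 8: UPDATE d=21 (auto-commit; committed d=21)
Op 9: BEGIN: in_txn=True, pending={}
Op 10: COMMIT: merged [] into committed; committed now {c=29, d=21}
Op 11: UPDATE d=27 (auto-commit; committed d=27)
ROLLBACK at op 7 discards: ['c']

Answer: c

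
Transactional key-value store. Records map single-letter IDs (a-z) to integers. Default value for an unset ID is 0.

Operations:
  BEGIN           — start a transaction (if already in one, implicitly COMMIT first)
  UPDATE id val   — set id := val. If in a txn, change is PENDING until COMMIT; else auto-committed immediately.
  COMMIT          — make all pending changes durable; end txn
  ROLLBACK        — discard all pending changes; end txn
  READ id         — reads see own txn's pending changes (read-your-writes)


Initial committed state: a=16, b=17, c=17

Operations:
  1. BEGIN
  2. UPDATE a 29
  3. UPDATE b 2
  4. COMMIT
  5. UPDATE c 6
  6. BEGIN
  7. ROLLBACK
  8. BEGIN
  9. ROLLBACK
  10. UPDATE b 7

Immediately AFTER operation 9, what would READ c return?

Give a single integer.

Initial committed: {a=16, b=17, c=17}
Op 1: BEGIN: in_txn=True, pending={}
Op 2: UPDATE a=29 (pending; pending now {a=29})
Op 3: UPDATE b=2 (pending; pending now {a=29, b=2})
Op 4: COMMIT: merged ['a', 'b'] into committed; committed now {a=29, b=2, c=17}
Op 5: UPDATE c=6 (auto-commit; committed c=6)
Op 6: BEGIN: in_txn=True, pending={}
Op 7: ROLLBACK: discarded pending []; in_txn=False
Op 8: BEGIN: in_txn=True, pending={}
Op 9: ROLLBACK: discarded pending []; in_txn=False
After op 9: visible(c) = 6 (pending={}, committed={a=29, b=2, c=6})

Answer: 6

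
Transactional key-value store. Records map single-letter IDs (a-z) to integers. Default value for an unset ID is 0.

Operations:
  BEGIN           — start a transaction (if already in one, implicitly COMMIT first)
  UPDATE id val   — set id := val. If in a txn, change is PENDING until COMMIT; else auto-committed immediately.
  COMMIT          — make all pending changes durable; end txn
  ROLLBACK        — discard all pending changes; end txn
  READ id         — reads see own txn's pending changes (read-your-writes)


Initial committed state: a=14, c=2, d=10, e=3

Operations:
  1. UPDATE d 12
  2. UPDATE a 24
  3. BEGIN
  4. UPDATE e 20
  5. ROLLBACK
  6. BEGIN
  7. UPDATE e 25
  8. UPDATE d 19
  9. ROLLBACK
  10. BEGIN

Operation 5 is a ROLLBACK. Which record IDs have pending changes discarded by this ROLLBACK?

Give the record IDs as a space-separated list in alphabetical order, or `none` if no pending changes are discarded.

Answer: e

Derivation:
Initial committed: {a=14, c=2, d=10, e=3}
Op 1: UPDATE d=12 (auto-commit; committed d=12)
Op 2: UPDATE a=24 (auto-commit; committed a=24)
Op 3: BEGIN: in_txn=True, pending={}
Op 4: UPDATE e=20 (pending; pending now {e=20})
Op 5: ROLLBACK: discarded pending ['e']; in_txn=False
Op 6: BEGIN: in_txn=True, pending={}
Op 7: UPDATE e=25 (pending; pending now {e=25})
Op 8: UPDATE d=19 (pending; pending now {d=19, e=25})
Op 9: ROLLBACK: discarded pending ['d', 'e']; in_txn=False
Op 10: BEGIN: in_txn=True, pending={}
ROLLBACK at op 5 discards: ['e']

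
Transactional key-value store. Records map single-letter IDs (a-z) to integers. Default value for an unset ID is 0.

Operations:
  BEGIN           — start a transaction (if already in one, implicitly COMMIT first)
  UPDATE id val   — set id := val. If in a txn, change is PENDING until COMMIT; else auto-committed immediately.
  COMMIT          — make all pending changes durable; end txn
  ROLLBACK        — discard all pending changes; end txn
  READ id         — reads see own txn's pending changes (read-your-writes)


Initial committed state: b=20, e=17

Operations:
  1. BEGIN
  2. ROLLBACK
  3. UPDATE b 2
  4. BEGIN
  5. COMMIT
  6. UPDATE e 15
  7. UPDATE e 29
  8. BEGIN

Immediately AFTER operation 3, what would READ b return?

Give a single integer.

Initial committed: {b=20, e=17}
Op 1: BEGIN: in_txn=True, pending={}
Op 2: ROLLBACK: discarded pending []; in_txn=False
Op 3: UPDATE b=2 (auto-commit; committed b=2)
After op 3: visible(b) = 2 (pending={}, committed={b=2, e=17})

Answer: 2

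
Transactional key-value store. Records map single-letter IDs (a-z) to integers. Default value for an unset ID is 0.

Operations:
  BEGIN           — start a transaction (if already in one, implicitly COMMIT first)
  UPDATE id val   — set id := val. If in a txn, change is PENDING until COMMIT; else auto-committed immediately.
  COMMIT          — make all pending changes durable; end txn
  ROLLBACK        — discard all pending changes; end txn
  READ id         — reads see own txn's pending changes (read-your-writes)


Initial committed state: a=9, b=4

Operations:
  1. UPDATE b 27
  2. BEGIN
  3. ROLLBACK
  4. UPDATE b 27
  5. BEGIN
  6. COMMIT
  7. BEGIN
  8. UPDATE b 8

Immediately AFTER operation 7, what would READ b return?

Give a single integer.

Initial committed: {a=9, b=4}
Op 1: UPDATE b=27 (auto-commit; committed b=27)
Op 2: BEGIN: in_txn=True, pending={}
Op 3: ROLLBACK: discarded pending []; in_txn=False
Op 4: UPDATE b=27 (auto-commit; committed b=27)
Op 5: BEGIN: in_txn=True, pending={}
Op 6: COMMIT: merged [] into committed; committed now {a=9, b=27}
Op 7: BEGIN: in_txn=True, pending={}
After op 7: visible(b) = 27 (pending={}, committed={a=9, b=27})

Answer: 27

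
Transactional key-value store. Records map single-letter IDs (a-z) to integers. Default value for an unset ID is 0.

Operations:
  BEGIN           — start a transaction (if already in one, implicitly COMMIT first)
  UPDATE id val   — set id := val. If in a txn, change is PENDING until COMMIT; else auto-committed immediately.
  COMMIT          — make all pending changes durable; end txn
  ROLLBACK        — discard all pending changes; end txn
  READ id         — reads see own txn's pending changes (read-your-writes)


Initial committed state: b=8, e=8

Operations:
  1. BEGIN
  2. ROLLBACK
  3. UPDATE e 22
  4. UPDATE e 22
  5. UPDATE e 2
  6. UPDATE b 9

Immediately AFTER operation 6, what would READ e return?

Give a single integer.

Initial committed: {b=8, e=8}
Op 1: BEGIN: in_txn=True, pending={}
Op 2: ROLLBACK: discarded pending []; in_txn=False
Op 3: UPDATE e=22 (auto-commit; committed e=22)
Op 4: UPDATE e=22 (auto-commit; committed e=22)
Op 5: UPDATE e=2 (auto-commit; committed e=2)
Op 6: UPDATE b=9 (auto-commit; committed b=9)
After op 6: visible(e) = 2 (pending={}, committed={b=9, e=2})

Answer: 2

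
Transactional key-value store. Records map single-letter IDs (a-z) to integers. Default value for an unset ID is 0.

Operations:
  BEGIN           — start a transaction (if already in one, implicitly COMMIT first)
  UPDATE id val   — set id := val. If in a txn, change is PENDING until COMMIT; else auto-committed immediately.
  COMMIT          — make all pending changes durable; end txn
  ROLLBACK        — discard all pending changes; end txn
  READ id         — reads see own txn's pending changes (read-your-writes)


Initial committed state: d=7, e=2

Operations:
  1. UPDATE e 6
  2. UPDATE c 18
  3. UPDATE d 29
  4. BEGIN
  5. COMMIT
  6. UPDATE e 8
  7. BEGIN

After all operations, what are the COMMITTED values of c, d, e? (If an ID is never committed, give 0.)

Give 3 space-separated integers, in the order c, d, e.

Answer: 18 29 8

Derivation:
Initial committed: {d=7, e=2}
Op 1: UPDATE e=6 (auto-commit; committed e=6)
Op 2: UPDATE c=18 (auto-commit; committed c=18)
Op 3: UPDATE d=29 (auto-commit; committed d=29)
Op 4: BEGIN: in_txn=True, pending={}
Op 5: COMMIT: merged [] into committed; committed now {c=18, d=29, e=6}
Op 6: UPDATE e=8 (auto-commit; committed e=8)
Op 7: BEGIN: in_txn=True, pending={}
Final committed: {c=18, d=29, e=8}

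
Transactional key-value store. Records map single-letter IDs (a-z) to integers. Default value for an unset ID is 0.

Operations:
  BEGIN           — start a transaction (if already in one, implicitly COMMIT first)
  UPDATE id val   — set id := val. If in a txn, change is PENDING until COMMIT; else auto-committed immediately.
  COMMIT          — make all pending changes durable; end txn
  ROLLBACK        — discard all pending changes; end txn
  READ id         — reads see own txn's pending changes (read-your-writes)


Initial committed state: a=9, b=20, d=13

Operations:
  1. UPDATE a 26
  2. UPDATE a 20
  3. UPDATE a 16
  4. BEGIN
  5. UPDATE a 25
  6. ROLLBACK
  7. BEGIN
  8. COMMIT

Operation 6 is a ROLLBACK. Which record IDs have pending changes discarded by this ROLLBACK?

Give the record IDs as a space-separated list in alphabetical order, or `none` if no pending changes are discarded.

Initial committed: {a=9, b=20, d=13}
Op 1: UPDATE a=26 (auto-commit; committed a=26)
Op 2: UPDATE a=20 (auto-commit; committed a=20)
Op 3: UPDATE a=16 (auto-commit; committed a=16)
Op 4: BEGIN: in_txn=True, pending={}
Op 5: UPDATE a=25 (pending; pending now {a=25})
Op 6: ROLLBACK: discarded pending ['a']; in_txn=False
Op 7: BEGIN: in_txn=True, pending={}
Op 8: COMMIT: merged [] into committed; committed now {a=16, b=20, d=13}
ROLLBACK at op 6 discards: ['a']

Answer: a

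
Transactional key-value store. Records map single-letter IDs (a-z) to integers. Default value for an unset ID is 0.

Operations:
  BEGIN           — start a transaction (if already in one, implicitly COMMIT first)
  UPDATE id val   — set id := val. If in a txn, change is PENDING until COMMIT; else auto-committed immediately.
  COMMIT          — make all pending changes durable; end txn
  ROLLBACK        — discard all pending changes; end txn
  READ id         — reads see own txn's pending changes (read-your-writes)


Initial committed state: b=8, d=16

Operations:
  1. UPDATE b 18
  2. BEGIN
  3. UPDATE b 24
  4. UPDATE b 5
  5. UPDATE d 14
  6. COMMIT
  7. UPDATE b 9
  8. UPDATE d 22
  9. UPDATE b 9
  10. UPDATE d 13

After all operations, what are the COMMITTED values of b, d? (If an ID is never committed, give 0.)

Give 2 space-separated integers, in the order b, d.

Initial committed: {b=8, d=16}
Op 1: UPDATE b=18 (auto-commit; committed b=18)
Op 2: BEGIN: in_txn=True, pending={}
Op 3: UPDATE b=24 (pending; pending now {b=24})
Op 4: UPDATE b=5 (pending; pending now {b=5})
Op 5: UPDATE d=14 (pending; pending now {b=5, d=14})
Op 6: COMMIT: merged ['b', 'd'] into committed; committed now {b=5, d=14}
Op 7: UPDATE b=9 (auto-commit; committed b=9)
Op 8: UPDATE d=22 (auto-commit; committed d=22)
Op 9: UPDATE b=9 (auto-commit; committed b=9)
Op 10: UPDATE d=13 (auto-commit; committed d=13)
Final committed: {b=9, d=13}

Answer: 9 13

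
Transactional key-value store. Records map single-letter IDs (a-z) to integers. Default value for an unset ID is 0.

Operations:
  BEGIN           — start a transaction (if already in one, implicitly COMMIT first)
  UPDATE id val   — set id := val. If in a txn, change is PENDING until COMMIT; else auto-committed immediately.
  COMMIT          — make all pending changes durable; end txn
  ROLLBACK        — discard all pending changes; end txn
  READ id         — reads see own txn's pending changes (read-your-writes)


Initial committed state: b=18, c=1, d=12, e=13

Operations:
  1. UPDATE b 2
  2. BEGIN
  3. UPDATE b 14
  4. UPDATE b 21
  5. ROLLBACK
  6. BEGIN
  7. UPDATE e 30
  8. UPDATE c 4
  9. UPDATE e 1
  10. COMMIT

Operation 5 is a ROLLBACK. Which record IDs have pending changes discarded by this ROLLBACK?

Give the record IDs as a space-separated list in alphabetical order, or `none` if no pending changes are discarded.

Answer: b

Derivation:
Initial committed: {b=18, c=1, d=12, e=13}
Op 1: UPDATE b=2 (auto-commit; committed b=2)
Op 2: BEGIN: in_txn=True, pending={}
Op 3: UPDATE b=14 (pending; pending now {b=14})
Op 4: UPDATE b=21 (pending; pending now {b=21})
Op 5: ROLLBACK: discarded pending ['b']; in_txn=False
Op 6: BEGIN: in_txn=True, pending={}
Op 7: UPDATE e=30 (pending; pending now {e=30})
Op 8: UPDATE c=4 (pending; pending now {c=4, e=30})
Op 9: UPDATE e=1 (pending; pending now {c=4, e=1})
Op 10: COMMIT: merged ['c', 'e'] into committed; committed now {b=2, c=4, d=12, e=1}
ROLLBACK at op 5 discards: ['b']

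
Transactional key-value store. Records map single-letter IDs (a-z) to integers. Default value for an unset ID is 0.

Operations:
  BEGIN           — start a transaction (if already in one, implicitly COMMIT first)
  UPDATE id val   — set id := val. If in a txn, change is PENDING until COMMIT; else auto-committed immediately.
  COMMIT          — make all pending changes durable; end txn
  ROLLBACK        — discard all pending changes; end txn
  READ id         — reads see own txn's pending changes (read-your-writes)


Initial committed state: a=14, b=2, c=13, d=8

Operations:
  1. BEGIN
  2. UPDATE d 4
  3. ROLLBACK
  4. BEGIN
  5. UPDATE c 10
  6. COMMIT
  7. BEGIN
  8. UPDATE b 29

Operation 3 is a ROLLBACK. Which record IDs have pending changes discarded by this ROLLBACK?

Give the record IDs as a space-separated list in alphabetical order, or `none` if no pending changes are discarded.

Answer: d

Derivation:
Initial committed: {a=14, b=2, c=13, d=8}
Op 1: BEGIN: in_txn=True, pending={}
Op 2: UPDATE d=4 (pending; pending now {d=4})
Op 3: ROLLBACK: discarded pending ['d']; in_txn=False
Op 4: BEGIN: in_txn=True, pending={}
Op 5: UPDATE c=10 (pending; pending now {c=10})
Op 6: COMMIT: merged ['c'] into committed; committed now {a=14, b=2, c=10, d=8}
Op 7: BEGIN: in_txn=True, pending={}
Op 8: UPDATE b=29 (pending; pending now {b=29})
ROLLBACK at op 3 discards: ['d']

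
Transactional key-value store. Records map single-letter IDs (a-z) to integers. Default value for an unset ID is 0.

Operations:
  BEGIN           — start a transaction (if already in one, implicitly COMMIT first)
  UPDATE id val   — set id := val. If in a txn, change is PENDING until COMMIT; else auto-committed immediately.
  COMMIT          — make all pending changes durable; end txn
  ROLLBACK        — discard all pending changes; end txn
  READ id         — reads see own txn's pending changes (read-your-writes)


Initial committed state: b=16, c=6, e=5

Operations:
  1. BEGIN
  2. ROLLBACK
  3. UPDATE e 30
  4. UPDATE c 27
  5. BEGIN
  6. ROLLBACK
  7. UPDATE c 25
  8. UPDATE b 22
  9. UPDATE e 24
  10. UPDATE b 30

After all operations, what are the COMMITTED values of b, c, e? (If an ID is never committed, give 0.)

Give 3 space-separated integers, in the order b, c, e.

Answer: 30 25 24

Derivation:
Initial committed: {b=16, c=6, e=5}
Op 1: BEGIN: in_txn=True, pending={}
Op 2: ROLLBACK: discarded pending []; in_txn=False
Op 3: UPDATE e=30 (auto-commit; committed e=30)
Op 4: UPDATE c=27 (auto-commit; committed c=27)
Op 5: BEGIN: in_txn=True, pending={}
Op 6: ROLLBACK: discarded pending []; in_txn=False
Op 7: UPDATE c=25 (auto-commit; committed c=25)
Op 8: UPDATE b=22 (auto-commit; committed b=22)
Op 9: UPDATE e=24 (auto-commit; committed e=24)
Op 10: UPDATE b=30 (auto-commit; committed b=30)
Final committed: {b=30, c=25, e=24}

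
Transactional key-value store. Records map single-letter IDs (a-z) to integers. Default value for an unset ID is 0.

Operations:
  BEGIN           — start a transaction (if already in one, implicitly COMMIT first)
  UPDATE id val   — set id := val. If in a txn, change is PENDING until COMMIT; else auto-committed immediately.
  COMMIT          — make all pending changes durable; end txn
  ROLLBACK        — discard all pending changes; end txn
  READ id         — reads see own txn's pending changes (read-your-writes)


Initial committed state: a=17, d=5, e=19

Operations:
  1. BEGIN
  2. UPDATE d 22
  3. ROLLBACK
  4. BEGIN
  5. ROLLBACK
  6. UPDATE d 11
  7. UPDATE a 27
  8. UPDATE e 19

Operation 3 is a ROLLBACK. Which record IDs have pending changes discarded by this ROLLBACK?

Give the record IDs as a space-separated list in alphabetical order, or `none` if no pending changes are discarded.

Initial committed: {a=17, d=5, e=19}
Op 1: BEGIN: in_txn=True, pending={}
Op 2: UPDATE d=22 (pending; pending now {d=22})
Op 3: ROLLBACK: discarded pending ['d']; in_txn=False
Op 4: BEGIN: in_txn=True, pending={}
Op 5: ROLLBACK: discarded pending []; in_txn=False
Op 6: UPDATE d=11 (auto-commit; committed d=11)
Op 7: UPDATE a=27 (auto-commit; committed a=27)
Op 8: UPDATE e=19 (auto-commit; committed e=19)
ROLLBACK at op 3 discards: ['d']

Answer: d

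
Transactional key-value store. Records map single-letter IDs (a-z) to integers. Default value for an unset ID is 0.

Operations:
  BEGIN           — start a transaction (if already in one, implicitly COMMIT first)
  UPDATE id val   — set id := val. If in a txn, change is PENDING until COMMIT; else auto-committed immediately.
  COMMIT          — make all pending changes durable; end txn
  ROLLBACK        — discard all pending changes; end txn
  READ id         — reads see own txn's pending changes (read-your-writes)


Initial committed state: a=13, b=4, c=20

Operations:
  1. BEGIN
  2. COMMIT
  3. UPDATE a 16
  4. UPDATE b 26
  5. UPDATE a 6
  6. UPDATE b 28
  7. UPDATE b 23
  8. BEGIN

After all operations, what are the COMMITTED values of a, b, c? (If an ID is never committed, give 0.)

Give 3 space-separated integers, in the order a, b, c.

Answer: 6 23 20

Derivation:
Initial committed: {a=13, b=4, c=20}
Op 1: BEGIN: in_txn=True, pending={}
Op 2: COMMIT: merged [] into committed; committed now {a=13, b=4, c=20}
Op 3: UPDATE a=16 (auto-commit; committed a=16)
Op 4: UPDATE b=26 (auto-commit; committed b=26)
Op 5: UPDATE a=6 (auto-commit; committed a=6)
Op 6: UPDATE b=28 (auto-commit; committed b=28)
Op 7: UPDATE b=23 (auto-commit; committed b=23)
Op 8: BEGIN: in_txn=True, pending={}
Final committed: {a=6, b=23, c=20}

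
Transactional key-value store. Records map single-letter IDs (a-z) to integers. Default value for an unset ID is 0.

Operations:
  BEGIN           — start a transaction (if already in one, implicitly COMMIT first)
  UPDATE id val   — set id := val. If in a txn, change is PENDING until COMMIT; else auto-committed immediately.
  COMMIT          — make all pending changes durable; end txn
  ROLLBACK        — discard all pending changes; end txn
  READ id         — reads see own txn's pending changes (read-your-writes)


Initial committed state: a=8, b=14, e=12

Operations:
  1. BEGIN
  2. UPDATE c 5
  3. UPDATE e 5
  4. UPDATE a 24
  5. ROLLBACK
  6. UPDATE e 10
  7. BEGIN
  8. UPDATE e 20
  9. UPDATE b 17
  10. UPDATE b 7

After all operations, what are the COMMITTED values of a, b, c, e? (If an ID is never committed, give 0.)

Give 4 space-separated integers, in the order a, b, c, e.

Initial committed: {a=8, b=14, e=12}
Op 1: BEGIN: in_txn=True, pending={}
Op 2: UPDATE c=5 (pending; pending now {c=5})
Op 3: UPDATE e=5 (pending; pending now {c=5, e=5})
Op 4: UPDATE a=24 (pending; pending now {a=24, c=5, e=5})
Op 5: ROLLBACK: discarded pending ['a', 'c', 'e']; in_txn=False
Op 6: UPDATE e=10 (auto-commit; committed e=10)
Op 7: BEGIN: in_txn=True, pending={}
Op 8: UPDATE e=20 (pending; pending now {e=20})
Op 9: UPDATE b=17 (pending; pending now {b=17, e=20})
Op 10: UPDATE b=7 (pending; pending now {b=7, e=20})
Final committed: {a=8, b=14, e=10}

Answer: 8 14 0 10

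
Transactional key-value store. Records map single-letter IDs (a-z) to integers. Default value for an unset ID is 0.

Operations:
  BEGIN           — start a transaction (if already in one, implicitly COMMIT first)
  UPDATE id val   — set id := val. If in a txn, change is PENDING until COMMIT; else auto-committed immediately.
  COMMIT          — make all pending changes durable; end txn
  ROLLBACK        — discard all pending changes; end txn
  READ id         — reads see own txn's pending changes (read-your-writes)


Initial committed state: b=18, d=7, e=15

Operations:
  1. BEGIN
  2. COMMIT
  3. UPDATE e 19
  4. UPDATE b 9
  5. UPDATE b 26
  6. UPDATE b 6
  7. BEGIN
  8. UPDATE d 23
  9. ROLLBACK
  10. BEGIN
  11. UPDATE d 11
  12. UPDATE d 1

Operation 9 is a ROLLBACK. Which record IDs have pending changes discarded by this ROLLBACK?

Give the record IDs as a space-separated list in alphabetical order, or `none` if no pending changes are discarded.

Initial committed: {b=18, d=7, e=15}
Op 1: BEGIN: in_txn=True, pending={}
Op 2: COMMIT: merged [] into committed; committed now {b=18, d=7, e=15}
Op 3: UPDATE e=19 (auto-commit; committed e=19)
Op 4: UPDATE b=9 (auto-commit; committed b=9)
Op 5: UPDATE b=26 (auto-commit; committed b=26)
Op 6: UPDATE b=6 (auto-commit; committed b=6)
Op 7: BEGIN: in_txn=True, pending={}
Op 8: UPDATE d=23 (pending; pending now {d=23})
Op 9: ROLLBACK: discarded pending ['d']; in_txn=False
Op 10: BEGIN: in_txn=True, pending={}
Op 11: UPDATE d=11 (pending; pending now {d=11})
Op 12: UPDATE d=1 (pending; pending now {d=1})
ROLLBACK at op 9 discards: ['d']

Answer: d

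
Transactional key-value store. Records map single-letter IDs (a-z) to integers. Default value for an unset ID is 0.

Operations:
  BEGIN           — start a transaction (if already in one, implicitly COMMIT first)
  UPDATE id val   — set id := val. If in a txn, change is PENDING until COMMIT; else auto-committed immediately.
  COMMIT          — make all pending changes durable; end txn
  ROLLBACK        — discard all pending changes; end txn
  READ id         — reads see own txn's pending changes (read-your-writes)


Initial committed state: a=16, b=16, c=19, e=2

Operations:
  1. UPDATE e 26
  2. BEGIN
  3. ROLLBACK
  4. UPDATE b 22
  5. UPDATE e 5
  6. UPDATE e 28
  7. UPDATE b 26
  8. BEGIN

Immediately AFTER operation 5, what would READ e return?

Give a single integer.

Initial committed: {a=16, b=16, c=19, e=2}
Op 1: UPDATE e=26 (auto-commit; committed e=26)
Op 2: BEGIN: in_txn=True, pending={}
Op 3: ROLLBACK: discarded pending []; in_txn=False
Op 4: UPDATE b=22 (auto-commit; committed b=22)
Op 5: UPDATE e=5 (auto-commit; committed e=5)
After op 5: visible(e) = 5 (pending={}, committed={a=16, b=22, c=19, e=5})

Answer: 5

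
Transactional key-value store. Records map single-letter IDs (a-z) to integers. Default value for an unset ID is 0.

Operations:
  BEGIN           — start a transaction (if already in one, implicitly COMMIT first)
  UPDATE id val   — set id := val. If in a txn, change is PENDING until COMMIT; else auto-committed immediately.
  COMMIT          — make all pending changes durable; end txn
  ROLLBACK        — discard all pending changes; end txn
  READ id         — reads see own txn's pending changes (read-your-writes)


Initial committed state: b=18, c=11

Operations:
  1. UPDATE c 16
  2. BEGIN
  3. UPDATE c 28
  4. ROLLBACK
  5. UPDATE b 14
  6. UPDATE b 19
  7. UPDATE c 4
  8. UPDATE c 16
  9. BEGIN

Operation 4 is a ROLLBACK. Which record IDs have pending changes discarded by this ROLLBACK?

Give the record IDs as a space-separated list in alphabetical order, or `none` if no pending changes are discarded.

Initial committed: {b=18, c=11}
Op 1: UPDATE c=16 (auto-commit; committed c=16)
Op 2: BEGIN: in_txn=True, pending={}
Op 3: UPDATE c=28 (pending; pending now {c=28})
Op 4: ROLLBACK: discarded pending ['c']; in_txn=False
Op 5: UPDATE b=14 (auto-commit; committed b=14)
Op 6: UPDATE b=19 (auto-commit; committed b=19)
Op 7: UPDATE c=4 (auto-commit; committed c=4)
Op 8: UPDATE c=16 (auto-commit; committed c=16)
Op 9: BEGIN: in_txn=True, pending={}
ROLLBACK at op 4 discards: ['c']

Answer: c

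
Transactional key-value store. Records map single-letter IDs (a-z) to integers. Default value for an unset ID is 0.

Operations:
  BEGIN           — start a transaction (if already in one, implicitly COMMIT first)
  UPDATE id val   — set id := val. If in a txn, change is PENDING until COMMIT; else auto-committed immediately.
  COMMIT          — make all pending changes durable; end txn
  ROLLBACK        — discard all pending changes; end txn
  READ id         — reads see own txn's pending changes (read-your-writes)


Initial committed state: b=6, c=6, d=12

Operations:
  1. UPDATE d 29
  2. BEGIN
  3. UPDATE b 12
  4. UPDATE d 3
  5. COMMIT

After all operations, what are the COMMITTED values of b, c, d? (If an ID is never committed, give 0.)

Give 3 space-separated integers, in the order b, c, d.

Answer: 12 6 3

Derivation:
Initial committed: {b=6, c=6, d=12}
Op 1: UPDATE d=29 (auto-commit; committed d=29)
Op 2: BEGIN: in_txn=True, pending={}
Op 3: UPDATE b=12 (pending; pending now {b=12})
Op 4: UPDATE d=3 (pending; pending now {b=12, d=3})
Op 5: COMMIT: merged ['b', 'd'] into committed; committed now {b=12, c=6, d=3}
Final committed: {b=12, c=6, d=3}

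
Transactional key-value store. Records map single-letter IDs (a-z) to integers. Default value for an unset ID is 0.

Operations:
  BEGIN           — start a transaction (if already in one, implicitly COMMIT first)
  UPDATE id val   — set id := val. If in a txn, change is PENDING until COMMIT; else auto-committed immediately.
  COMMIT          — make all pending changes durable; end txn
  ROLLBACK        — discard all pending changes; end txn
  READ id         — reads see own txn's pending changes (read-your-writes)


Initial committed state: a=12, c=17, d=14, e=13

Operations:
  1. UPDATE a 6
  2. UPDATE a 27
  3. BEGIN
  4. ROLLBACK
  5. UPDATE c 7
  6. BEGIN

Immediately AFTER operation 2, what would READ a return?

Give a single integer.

Initial committed: {a=12, c=17, d=14, e=13}
Op 1: UPDATE a=6 (auto-commit; committed a=6)
Op 2: UPDATE a=27 (auto-commit; committed a=27)
After op 2: visible(a) = 27 (pending={}, committed={a=27, c=17, d=14, e=13})

Answer: 27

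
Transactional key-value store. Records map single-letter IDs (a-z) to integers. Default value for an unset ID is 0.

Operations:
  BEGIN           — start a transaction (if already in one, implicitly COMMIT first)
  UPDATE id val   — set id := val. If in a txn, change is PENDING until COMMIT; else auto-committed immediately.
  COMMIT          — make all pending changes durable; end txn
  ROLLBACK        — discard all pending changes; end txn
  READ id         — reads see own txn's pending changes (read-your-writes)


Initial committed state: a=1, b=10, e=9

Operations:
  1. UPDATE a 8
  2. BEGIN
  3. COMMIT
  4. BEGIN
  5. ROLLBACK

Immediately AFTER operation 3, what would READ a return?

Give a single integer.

Answer: 8

Derivation:
Initial committed: {a=1, b=10, e=9}
Op 1: UPDATE a=8 (auto-commit; committed a=8)
Op 2: BEGIN: in_txn=True, pending={}
Op 3: COMMIT: merged [] into committed; committed now {a=8, b=10, e=9}
After op 3: visible(a) = 8 (pending={}, committed={a=8, b=10, e=9})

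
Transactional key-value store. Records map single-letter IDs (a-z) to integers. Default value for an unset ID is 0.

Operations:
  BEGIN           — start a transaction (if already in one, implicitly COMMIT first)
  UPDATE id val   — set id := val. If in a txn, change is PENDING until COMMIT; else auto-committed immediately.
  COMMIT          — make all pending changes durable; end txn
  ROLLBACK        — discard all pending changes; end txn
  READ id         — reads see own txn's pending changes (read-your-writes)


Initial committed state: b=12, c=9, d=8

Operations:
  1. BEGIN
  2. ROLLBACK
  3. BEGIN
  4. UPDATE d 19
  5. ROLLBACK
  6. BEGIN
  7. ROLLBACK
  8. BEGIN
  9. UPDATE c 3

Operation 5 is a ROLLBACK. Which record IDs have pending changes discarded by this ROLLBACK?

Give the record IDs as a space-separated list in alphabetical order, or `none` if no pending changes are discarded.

Initial committed: {b=12, c=9, d=8}
Op 1: BEGIN: in_txn=True, pending={}
Op 2: ROLLBACK: discarded pending []; in_txn=False
Op 3: BEGIN: in_txn=True, pending={}
Op 4: UPDATE d=19 (pending; pending now {d=19})
Op 5: ROLLBACK: discarded pending ['d']; in_txn=False
Op 6: BEGIN: in_txn=True, pending={}
Op 7: ROLLBACK: discarded pending []; in_txn=False
Op 8: BEGIN: in_txn=True, pending={}
Op 9: UPDATE c=3 (pending; pending now {c=3})
ROLLBACK at op 5 discards: ['d']

Answer: d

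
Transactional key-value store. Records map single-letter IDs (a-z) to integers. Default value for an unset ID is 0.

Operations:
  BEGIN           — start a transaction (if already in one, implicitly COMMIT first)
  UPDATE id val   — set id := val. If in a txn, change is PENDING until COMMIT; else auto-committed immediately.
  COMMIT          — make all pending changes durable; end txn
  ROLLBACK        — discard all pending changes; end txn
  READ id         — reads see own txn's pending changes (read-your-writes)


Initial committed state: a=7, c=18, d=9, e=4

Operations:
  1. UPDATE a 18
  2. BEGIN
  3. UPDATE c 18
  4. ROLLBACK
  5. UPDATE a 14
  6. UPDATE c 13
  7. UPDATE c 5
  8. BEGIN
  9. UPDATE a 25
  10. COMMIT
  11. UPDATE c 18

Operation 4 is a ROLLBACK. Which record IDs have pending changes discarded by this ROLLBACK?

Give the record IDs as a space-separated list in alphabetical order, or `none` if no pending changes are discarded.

Answer: c

Derivation:
Initial committed: {a=7, c=18, d=9, e=4}
Op 1: UPDATE a=18 (auto-commit; committed a=18)
Op 2: BEGIN: in_txn=True, pending={}
Op 3: UPDATE c=18 (pending; pending now {c=18})
Op 4: ROLLBACK: discarded pending ['c']; in_txn=False
Op 5: UPDATE a=14 (auto-commit; committed a=14)
Op 6: UPDATE c=13 (auto-commit; committed c=13)
Op 7: UPDATE c=5 (auto-commit; committed c=5)
Op 8: BEGIN: in_txn=True, pending={}
Op 9: UPDATE a=25 (pending; pending now {a=25})
Op 10: COMMIT: merged ['a'] into committed; committed now {a=25, c=5, d=9, e=4}
Op 11: UPDATE c=18 (auto-commit; committed c=18)
ROLLBACK at op 4 discards: ['c']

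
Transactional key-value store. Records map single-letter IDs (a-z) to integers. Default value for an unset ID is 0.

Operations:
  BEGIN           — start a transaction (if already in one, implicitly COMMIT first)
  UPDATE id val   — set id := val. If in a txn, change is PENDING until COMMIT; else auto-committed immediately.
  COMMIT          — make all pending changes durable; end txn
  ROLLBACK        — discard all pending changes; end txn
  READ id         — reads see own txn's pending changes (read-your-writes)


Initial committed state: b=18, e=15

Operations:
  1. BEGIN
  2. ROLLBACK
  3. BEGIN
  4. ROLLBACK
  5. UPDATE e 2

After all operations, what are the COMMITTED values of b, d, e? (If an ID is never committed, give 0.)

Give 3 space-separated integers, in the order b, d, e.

Initial committed: {b=18, e=15}
Op 1: BEGIN: in_txn=True, pending={}
Op 2: ROLLBACK: discarded pending []; in_txn=False
Op 3: BEGIN: in_txn=True, pending={}
Op 4: ROLLBACK: discarded pending []; in_txn=False
Op 5: UPDATE e=2 (auto-commit; committed e=2)
Final committed: {b=18, e=2}

Answer: 18 0 2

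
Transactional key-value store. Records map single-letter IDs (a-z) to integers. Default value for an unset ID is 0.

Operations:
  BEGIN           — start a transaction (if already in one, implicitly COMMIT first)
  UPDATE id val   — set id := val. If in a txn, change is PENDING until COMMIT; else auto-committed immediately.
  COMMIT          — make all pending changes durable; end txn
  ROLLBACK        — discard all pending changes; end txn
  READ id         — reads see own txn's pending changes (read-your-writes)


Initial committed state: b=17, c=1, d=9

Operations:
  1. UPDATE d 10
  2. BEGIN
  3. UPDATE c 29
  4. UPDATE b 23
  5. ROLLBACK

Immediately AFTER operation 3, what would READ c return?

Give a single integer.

Answer: 29

Derivation:
Initial committed: {b=17, c=1, d=9}
Op 1: UPDATE d=10 (auto-commit; committed d=10)
Op 2: BEGIN: in_txn=True, pending={}
Op 3: UPDATE c=29 (pending; pending now {c=29})
After op 3: visible(c) = 29 (pending={c=29}, committed={b=17, c=1, d=10})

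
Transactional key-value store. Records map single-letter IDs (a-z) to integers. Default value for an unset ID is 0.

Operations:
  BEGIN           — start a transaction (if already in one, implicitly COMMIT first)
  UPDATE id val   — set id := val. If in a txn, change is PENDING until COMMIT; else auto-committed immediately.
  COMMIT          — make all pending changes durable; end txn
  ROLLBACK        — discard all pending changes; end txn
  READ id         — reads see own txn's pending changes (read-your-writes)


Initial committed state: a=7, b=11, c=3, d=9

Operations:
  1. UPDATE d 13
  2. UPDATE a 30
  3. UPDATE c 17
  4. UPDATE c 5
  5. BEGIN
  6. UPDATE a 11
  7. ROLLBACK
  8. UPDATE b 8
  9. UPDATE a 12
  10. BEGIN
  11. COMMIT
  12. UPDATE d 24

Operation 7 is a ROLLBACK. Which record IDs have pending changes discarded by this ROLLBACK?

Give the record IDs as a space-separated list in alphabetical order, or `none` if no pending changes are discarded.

Initial committed: {a=7, b=11, c=3, d=9}
Op 1: UPDATE d=13 (auto-commit; committed d=13)
Op 2: UPDATE a=30 (auto-commit; committed a=30)
Op 3: UPDATE c=17 (auto-commit; committed c=17)
Op 4: UPDATE c=5 (auto-commit; committed c=5)
Op 5: BEGIN: in_txn=True, pending={}
Op 6: UPDATE a=11 (pending; pending now {a=11})
Op 7: ROLLBACK: discarded pending ['a']; in_txn=False
Op 8: UPDATE b=8 (auto-commit; committed b=8)
Op 9: UPDATE a=12 (auto-commit; committed a=12)
Op 10: BEGIN: in_txn=True, pending={}
Op 11: COMMIT: merged [] into committed; committed now {a=12, b=8, c=5, d=13}
Op 12: UPDATE d=24 (auto-commit; committed d=24)
ROLLBACK at op 7 discards: ['a']

Answer: a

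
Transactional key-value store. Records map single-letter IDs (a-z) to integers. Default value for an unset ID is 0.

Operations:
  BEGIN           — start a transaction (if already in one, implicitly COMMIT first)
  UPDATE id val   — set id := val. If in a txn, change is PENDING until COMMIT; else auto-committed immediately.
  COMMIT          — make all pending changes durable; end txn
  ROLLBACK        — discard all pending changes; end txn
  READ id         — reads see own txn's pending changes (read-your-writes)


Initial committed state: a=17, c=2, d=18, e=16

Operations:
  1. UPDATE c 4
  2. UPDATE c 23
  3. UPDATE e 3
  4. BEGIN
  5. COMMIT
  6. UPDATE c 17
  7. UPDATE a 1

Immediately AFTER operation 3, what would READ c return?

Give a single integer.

Answer: 23

Derivation:
Initial committed: {a=17, c=2, d=18, e=16}
Op 1: UPDATE c=4 (auto-commit; committed c=4)
Op 2: UPDATE c=23 (auto-commit; committed c=23)
Op 3: UPDATE e=3 (auto-commit; committed e=3)
After op 3: visible(c) = 23 (pending={}, committed={a=17, c=23, d=18, e=3})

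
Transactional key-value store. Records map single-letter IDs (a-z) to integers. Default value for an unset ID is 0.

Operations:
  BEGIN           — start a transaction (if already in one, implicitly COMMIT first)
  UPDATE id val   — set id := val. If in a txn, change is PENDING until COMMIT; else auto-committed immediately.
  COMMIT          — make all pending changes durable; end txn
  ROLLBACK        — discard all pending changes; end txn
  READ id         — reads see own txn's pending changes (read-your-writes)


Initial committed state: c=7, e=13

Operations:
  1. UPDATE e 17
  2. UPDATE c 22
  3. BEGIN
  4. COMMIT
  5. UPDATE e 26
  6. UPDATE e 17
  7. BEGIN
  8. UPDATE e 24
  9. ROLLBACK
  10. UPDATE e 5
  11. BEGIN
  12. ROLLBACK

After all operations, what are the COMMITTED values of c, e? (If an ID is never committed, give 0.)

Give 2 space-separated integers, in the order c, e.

Initial committed: {c=7, e=13}
Op 1: UPDATE e=17 (auto-commit; committed e=17)
Op 2: UPDATE c=22 (auto-commit; committed c=22)
Op 3: BEGIN: in_txn=True, pending={}
Op 4: COMMIT: merged [] into committed; committed now {c=22, e=17}
Op 5: UPDATE e=26 (auto-commit; committed e=26)
Op 6: UPDATE e=17 (auto-commit; committed e=17)
Op 7: BEGIN: in_txn=True, pending={}
Op 8: UPDATE e=24 (pending; pending now {e=24})
Op 9: ROLLBACK: discarded pending ['e']; in_txn=False
Op 10: UPDATE e=5 (auto-commit; committed e=5)
Op 11: BEGIN: in_txn=True, pending={}
Op 12: ROLLBACK: discarded pending []; in_txn=False
Final committed: {c=22, e=5}

Answer: 22 5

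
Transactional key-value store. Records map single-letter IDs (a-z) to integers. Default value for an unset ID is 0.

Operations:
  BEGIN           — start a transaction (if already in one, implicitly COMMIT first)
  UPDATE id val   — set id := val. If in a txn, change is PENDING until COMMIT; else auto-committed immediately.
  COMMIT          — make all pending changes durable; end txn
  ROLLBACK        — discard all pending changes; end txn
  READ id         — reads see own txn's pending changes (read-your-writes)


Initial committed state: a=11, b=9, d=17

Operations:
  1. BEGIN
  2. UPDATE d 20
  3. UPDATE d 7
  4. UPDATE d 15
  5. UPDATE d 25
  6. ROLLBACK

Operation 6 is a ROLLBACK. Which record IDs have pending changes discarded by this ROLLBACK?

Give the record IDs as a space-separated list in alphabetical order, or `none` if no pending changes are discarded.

Initial committed: {a=11, b=9, d=17}
Op 1: BEGIN: in_txn=True, pending={}
Op 2: UPDATE d=20 (pending; pending now {d=20})
Op 3: UPDATE d=7 (pending; pending now {d=7})
Op 4: UPDATE d=15 (pending; pending now {d=15})
Op 5: UPDATE d=25 (pending; pending now {d=25})
Op 6: ROLLBACK: discarded pending ['d']; in_txn=False
ROLLBACK at op 6 discards: ['d']

Answer: d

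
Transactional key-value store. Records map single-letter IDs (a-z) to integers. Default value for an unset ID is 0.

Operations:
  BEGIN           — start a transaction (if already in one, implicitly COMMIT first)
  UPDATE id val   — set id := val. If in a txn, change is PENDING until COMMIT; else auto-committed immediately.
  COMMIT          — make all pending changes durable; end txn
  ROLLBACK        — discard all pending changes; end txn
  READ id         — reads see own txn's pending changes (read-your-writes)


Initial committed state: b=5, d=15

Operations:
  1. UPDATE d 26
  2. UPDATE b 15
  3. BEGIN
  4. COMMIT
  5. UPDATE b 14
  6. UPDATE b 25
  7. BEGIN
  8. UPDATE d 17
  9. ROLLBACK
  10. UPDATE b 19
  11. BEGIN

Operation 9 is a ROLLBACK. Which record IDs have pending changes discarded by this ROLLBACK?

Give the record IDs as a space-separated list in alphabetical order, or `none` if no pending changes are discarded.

Answer: d

Derivation:
Initial committed: {b=5, d=15}
Op 1: UPDATE d=26 (auto-commit; committed d=26)
Op 2: UPDATE b=15 (auto-commit; committed b=15)
Op 3: BEGIN: in_txn=True, pending={}
Op 4: COMMIT: merged [] into committed; committed now {b=15, d=26}
Op 5: UPDATE b=14 (auto-commit; committed b=14)
Op 6: UPDATE b=25 (auto-commit; committed b=25)
Op 7: BEGIN: in_txn=True, pending={}
Op 8: UPDATE d=17 (pending; pending now {d=17})
Op 9: ROLLBACK: discarded pending ['d']; in_txn=False
Op 10: UPDATE b=19 (auto-commit; committed b=19)
Op 11: BEGIN: in_txn=True, pending={}
ROLLBACK at op 9 discards: ['d']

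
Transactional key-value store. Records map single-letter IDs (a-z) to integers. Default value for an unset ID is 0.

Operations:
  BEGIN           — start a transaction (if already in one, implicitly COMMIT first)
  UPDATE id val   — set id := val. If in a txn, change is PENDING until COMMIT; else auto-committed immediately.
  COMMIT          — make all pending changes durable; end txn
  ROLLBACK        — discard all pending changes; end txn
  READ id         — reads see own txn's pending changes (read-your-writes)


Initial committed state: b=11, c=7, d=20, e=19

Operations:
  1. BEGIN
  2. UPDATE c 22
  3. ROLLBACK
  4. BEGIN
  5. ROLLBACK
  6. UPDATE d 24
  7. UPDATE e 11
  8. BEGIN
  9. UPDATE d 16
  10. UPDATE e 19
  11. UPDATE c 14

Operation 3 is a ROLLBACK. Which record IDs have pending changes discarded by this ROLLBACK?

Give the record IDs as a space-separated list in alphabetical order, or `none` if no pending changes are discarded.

Initial committed: {b=11, c=7, d=20, e=19}
Op 1: BEGIN: in_txn=True, pending={}
Op 2: UPDATE c=22 (pending; pending now {c=22})
Op 3: ROLLBACK: discarded pending ['c']; in_txn=False
Op 4: BEGIN: in_txn=True, pending={}
Op 5: ROLLBACK: discarded pending []; in_txn=False
Op 6: UPDATE d=24 (auto-commit; committed d=24)
Op 7: UPDATE e=11 (auto-commit; committed e=11)
Op 8: BEGIN: in_txn=True, pending={}
Op 9: UPDATE d=16 (pending; pending now {d=16})
Op 10: UPDATE e=19 (pending; pending now {d=16, e=19})
Op 11: UPDATE c=14 (pending; pending now {c=14, d=16, e=19})
ROLLBACK at op 3 discards: ['c']

Answer: c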